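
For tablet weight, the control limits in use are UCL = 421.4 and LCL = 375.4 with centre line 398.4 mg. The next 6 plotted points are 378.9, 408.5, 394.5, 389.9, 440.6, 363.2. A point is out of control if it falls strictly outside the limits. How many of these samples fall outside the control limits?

2

Compare each point to [375.4, 421.4]: sample 5 = 440.6 > UCL; sample 6 = 363.2 < LCL.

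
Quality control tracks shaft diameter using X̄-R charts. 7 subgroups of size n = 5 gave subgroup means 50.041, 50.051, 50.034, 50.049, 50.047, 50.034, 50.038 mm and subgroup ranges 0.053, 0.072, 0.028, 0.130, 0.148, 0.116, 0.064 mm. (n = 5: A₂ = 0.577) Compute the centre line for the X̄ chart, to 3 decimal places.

50.042

X̄̄ = (50.041 + 50.051 + 50.034 + 50.049 + 50.047 + 50.034 + 50.038) / 7 = 350.2940 / 7 = 50.0420
CL = X̄̄ = 50.0420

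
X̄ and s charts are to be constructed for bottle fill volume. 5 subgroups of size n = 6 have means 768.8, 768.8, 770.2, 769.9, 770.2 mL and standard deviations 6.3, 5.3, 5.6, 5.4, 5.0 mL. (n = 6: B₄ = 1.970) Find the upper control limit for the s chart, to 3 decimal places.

10.874

s̄ = (6.3 + 5.3 + 5.6 + 5.4 + 5.0) / 5 = 5.5200
UCL_s = B₄·s̄ = 1.970 × 5.5200 = 10.8744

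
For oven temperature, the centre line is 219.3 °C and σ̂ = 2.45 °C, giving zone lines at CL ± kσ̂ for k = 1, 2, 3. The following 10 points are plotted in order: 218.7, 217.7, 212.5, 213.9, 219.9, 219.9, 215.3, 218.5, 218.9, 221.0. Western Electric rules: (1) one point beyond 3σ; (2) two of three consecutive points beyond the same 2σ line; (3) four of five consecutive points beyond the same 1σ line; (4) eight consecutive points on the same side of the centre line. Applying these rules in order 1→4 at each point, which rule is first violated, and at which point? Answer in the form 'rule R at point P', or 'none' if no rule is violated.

Zone of each point (C = within 1σ̂, B = 1σ̂–2σ̂, A = 2σ̂–3σ̂, * = beyond 3σ̂; sign = side of CL): 1:-C, 2:-C, 3:-A, 4:-A, 5:+C, 6:+C, 7:-B, 8:-C, 9:-C, 10:+C
Rule 2 (two of three consecutive points beyond the same 2σ limit) is satisfied at point 4.

rule 2 at point 4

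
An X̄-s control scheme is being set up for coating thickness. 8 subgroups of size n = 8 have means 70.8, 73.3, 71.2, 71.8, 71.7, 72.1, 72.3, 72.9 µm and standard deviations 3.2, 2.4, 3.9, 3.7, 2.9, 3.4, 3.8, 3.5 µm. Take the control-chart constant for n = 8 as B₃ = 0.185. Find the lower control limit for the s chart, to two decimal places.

s̄ = (3.2 + 2.4 + 3.9 + 3.7 + 2.9 + 3.4 + 3.8 + 3.5) / 8 = 3.3500
LCL_s = B₃·s̄ = 0.185 × 3.3500 = 0.6198

0.62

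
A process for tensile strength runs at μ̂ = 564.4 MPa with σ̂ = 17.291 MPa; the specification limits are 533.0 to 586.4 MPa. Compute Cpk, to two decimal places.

Cpu = (USL − μ̂) / (3σ̂) = (586.4 − 564.4) / (3 × 17.291) = 0.4241; Cpl = (μ̂ − LSL) / (3σ̂) = (564.4 − 533.0) / (3 × 17.291) = 0.6053; Cpk = min(Cpu, Cpl) = 0.4241

0.42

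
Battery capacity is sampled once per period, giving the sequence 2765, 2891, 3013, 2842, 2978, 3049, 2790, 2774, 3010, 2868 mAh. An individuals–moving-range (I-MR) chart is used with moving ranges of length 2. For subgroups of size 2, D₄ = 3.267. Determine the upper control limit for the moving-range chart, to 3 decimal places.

Moving ranges: 126, 122, 171, 136, 71, 259, 16, 236, 142; M̄R̄ = 1279.0000 / 9 = 142.1111
UCL_MR = D₄·M̄R̄ = 3.267 × 142.1111 = 464.2770

464.277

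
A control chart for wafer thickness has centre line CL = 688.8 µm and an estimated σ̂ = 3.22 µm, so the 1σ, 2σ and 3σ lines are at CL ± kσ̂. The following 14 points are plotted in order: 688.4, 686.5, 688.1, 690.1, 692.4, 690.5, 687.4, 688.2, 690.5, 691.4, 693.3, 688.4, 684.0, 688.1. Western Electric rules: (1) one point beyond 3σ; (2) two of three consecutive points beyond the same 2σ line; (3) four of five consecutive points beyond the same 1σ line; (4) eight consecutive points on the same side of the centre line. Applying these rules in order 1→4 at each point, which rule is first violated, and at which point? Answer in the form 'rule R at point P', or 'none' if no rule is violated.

Zone of each point (C = within 1σ̂, B = 1σ̂–2σ̂, A = 2σ̂–3σ̂, * = beyond 3σ̂; sign = side of CL): 1:-C, 2:-C, 3:-C, 4:+C, 5:+B, 6:+C, 7:-C, 8:-C, 9:+C, 10:+C, 11:+B, 12:-C, 13:-B, 14:-C
No rule fires across all 14 points.

none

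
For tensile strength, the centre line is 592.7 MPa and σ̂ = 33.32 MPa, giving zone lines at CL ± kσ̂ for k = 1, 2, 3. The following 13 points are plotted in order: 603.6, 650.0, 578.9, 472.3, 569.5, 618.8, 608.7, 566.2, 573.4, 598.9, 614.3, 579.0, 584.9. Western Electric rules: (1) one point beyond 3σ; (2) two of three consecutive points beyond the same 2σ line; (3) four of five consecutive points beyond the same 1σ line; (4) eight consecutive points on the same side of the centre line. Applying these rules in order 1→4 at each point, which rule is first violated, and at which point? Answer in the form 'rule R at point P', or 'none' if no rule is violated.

rule 1 at point 4

Zone of each point (C = within 1σ̂, B = 1σ̂–2σ̂, A = 2σ̂–3σ̂, * = beyond 3σ̂; sign = side of CL): 1:+C, 2:+B, 3:-C, 4:-*, 5:-C, 6:+C, 7:+C, 8:-C, 9:-C, 10:+C, 11:+C, 12:-C, 13:-C
Rule 1 (one point beyond the 3σ limits) is satisfied at point 4.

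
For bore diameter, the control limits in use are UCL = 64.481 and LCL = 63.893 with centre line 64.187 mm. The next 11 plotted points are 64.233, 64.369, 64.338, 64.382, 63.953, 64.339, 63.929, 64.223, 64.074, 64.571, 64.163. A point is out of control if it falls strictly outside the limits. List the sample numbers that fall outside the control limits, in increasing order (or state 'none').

Compare each point to [63.893, 64.481]: sample 10 = 64.571 > UCL.

10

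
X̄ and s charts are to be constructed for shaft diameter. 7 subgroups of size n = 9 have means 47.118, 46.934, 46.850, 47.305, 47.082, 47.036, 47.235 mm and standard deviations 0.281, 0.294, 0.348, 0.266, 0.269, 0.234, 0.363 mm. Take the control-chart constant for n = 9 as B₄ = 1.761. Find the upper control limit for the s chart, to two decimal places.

0.52

s̄ = (0.281 + 0.294 + 0.348 + 0.266 + 0.269 + 0.234 + 0.363) / 7 = 0.2936
UCL_s = B₄·s̄ = 1.761 × 0.2936 = 0.5170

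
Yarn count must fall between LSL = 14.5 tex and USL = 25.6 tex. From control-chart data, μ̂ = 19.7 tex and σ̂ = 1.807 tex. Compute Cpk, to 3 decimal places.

Cpu = (USL − μ̂) / (3σ̂) = (25.6 − 19.7) / (3 × 1.807) = 1.0884; Cpl = (μ̂ − LSL) / (3σ̂) = (19.7 − 14.5) / (3 × 1.807) = 0.9592; Cpk = min(Cpu, Cpl) = 0.9592

0.959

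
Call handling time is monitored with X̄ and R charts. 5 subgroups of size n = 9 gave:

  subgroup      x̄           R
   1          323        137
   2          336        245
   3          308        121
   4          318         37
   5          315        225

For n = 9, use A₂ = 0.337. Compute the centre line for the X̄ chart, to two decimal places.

X̄̄ = (323 + 336 + 308 + 318 + 315) / 5 = 1600.0000 / 5 = 320.0000
CL = X̄̄ = 320.0000

320.00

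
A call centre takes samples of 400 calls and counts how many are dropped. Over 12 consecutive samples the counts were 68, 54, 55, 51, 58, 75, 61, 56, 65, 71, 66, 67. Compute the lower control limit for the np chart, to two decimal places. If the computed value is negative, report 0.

40.50

p̄ = Σdᵢ / (k·n) = 747 / (12 × 400) = 0.15563
LCL = np̄ − 3·√(np̄(1−p̄)) = 62.2500 − 3 × 7.2500 = 40.5000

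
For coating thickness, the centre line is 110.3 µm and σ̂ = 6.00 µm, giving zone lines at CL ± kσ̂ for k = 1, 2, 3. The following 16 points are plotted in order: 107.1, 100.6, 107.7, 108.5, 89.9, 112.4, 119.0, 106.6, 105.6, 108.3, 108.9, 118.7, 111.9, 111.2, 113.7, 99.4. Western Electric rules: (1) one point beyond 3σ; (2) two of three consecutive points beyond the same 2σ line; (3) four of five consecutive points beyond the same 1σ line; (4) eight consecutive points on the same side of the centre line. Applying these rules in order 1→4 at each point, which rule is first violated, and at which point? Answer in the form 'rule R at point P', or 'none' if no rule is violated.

rule 1 at point 5

Zone of each point (C = within 1σ̂, B = 1σ̂–2σ̂, A = 2σ̂–3σ̂, * = beyond 3σ̂; sign = side of CL): 1:-C, 2:-B, 3:-C, 4:-C, 5:-*, 6:+C, 7:+B, 8:-C, 9:-C, 10:-C, 11:-C, 12:+B, 13:+C, 14:+C, 15:+C, 16:-B
Rule 1 (one point beyond the 3σ limits) is satisfied at point 5.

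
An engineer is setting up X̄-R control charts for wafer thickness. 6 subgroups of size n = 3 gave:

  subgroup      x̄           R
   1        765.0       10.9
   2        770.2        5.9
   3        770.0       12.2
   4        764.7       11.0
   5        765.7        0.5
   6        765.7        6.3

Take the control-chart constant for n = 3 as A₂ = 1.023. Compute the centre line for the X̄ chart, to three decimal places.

X̄̄ = (765.0 + 770.2 + 770.0 + 764.7 + 765.7 + 765.7) / 6 = 4601.3000 / 6 = 766.8833
CL = X̄̄ = 766.8833

766.883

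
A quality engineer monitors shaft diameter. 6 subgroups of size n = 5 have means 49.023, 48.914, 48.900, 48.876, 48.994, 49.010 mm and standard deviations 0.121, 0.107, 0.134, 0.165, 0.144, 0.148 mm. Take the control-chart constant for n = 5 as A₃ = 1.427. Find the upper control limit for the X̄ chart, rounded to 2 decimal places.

X̄̄ = (49.023 + 48.914 + 48.900 + 48.876 + 48.994 + 49.010) / 6 = 48.9528
s̄ = (0.121 + 0.107 + 0.134 + 0.165 + 0.144 + 0.148) / 6 = 0.1365
UCL = X̄̄ + A₃·s̄ = 48.9528 + 1.427 × 0.1365 = 49.1476

49.15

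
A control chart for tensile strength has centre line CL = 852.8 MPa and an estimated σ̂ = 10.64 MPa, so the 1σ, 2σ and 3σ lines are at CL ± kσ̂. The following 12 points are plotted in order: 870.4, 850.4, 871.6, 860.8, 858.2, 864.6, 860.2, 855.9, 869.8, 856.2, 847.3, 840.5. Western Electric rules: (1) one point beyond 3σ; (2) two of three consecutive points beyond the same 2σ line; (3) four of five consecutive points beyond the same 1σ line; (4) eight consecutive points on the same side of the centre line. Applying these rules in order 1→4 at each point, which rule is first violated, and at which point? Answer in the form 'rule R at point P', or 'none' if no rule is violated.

rule 4 at point 10

Zone of each point (C = within 1σ̂, B = 1σ̂–2σ̂, A = 2σ̂–3σ̂, * = beyond 3σ̂; sign = side of CL): 1:+B, 2:-C, 3:+B, 4:+C, 5:+C, 6:+B, 7:+C, 8:+C, 9:+B, 10:+C, 11:-C, 12:-B
Rule 4 (eight consecutive points on the same side of the centre line) is satisfied at point 10.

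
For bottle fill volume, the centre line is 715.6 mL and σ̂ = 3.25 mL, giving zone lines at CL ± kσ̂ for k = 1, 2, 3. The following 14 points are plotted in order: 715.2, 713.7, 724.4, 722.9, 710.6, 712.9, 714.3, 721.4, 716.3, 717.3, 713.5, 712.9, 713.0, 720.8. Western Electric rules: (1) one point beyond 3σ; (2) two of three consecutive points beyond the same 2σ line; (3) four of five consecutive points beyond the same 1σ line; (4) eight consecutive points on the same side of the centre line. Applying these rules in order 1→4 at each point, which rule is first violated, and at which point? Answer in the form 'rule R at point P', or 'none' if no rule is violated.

Zone of each point (C = within 1σ̂, B = 1σ̂–2σ̂, A = 2σ̂–3σ̂, * = beyond 3σ̂; sign = side of CL): 1:-C, 2:-C, 3:+A, 4:+A, 5:-B, 6:-C, 7:-C, 8:+B, 9:+C, 10:+C, 11:-C, 12:-C, 13:-C, 14:+B
Rule 2 (two of three consecutive points beyond the same 2σ limit) is satisfied at point 4.

rule 2 at point 4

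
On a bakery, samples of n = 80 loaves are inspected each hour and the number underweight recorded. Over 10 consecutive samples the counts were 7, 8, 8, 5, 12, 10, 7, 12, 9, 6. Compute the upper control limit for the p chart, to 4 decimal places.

0.2078

p̄ = Σdᵢ / (k·n) = 84 / (10 × 80) = 0.10500
UCL = p̄ + 3·√(p̄(1−p̄)/n) = 0.10500 + 3 × √(0.10500×0.89500/80) = 0.10500 + 3 × 0.03427 = 0.20782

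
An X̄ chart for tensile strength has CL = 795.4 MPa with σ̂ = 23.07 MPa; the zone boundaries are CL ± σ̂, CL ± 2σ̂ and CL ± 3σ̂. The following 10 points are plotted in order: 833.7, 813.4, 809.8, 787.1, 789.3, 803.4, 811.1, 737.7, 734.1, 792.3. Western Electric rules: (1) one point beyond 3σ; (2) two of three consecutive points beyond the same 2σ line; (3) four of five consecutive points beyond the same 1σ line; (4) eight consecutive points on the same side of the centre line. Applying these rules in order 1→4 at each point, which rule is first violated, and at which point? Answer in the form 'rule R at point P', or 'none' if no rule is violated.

rule 2 at point 9

Zone of each point (C = within 1σ̂, B = 1σ̂–2σ̂, A = 2σ̂–3σ̂, * = beyond 3σ̂; sign = side of CL): 1:+B, 2:+C, 3:+C, 4:-C, 5:-C, 6:+C, 7:+C, 8:-A, 9:-A, 10:-C
Rule 2 (two of three consecutive points beyond the same 2σ limit) is satisfied at point 9.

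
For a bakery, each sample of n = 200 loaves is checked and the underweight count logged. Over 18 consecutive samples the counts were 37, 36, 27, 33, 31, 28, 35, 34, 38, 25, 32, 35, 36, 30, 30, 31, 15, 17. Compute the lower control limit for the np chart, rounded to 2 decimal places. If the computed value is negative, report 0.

p̄ = Σdᵢ / (k·n) = 550 / (18 × 200) = 0.15278
LCL = np̄ − 3·√(np̄(1−p̄)) = 30.5556 − 3 × 5.0880 = 15.2917

15.29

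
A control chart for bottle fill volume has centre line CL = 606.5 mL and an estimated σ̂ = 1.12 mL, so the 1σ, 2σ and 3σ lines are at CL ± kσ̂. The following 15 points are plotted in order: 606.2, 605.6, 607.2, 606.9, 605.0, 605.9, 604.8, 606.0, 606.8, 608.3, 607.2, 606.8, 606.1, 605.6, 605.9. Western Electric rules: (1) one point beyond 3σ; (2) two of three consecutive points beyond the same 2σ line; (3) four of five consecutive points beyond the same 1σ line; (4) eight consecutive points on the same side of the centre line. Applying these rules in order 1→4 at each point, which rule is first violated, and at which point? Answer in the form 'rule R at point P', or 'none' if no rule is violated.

Zone of each point (C = within 1σ̂, B = 1σ̂–2σ̂, A = 2σ̂–3σ̂, * = beyond 3σ̂; sign = side of CL): 1:-C, 2:-C, 3:+C, 4:+C, 5:-B, 6:-C, 7:-B, 8:-C, 9:+C, 10:+B, 11:+C, 12:+C, 13:-C, 14:-C, 15:-C
No rule fires across all 15 points.

none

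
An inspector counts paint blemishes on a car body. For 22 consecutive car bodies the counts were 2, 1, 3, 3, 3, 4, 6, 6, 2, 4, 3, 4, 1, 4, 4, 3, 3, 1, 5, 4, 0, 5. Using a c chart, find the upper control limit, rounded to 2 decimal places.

c̄ = (2 + 1 + 3 + 3 + 3 + 4 + 6 + 6 + 2 + 4 + 3 + 4 + 1 + 4 + 4 + 3 + 3 + 1 + 5 + 4 + 0 + 5) / 22 = 71 / 22 = 3.2273
UCL = c̄ + 3√c̄ = 3.2273 + 3 × √3.2273 = 3.2273 + 3 × 1.7965 = 8.6167

8.62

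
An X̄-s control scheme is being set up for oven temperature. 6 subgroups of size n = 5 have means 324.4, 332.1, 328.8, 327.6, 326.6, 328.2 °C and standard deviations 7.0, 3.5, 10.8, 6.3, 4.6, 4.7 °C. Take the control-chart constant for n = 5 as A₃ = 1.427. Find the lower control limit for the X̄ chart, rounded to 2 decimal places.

X̄̄ = (324.4 + 332.1 + 328.8 + 327.6 + 326.6 + 328.2) / 6 = 327.9500
s̄ = (7.0 + 3.5 + 10.8 + 6.3 + 4.6 + 4.7) / 6 = 6.1500
LCL = X̄̄ − A₃·s̄ = 327.9500 − 1.427 × 6.1500 = 319.1739

319.17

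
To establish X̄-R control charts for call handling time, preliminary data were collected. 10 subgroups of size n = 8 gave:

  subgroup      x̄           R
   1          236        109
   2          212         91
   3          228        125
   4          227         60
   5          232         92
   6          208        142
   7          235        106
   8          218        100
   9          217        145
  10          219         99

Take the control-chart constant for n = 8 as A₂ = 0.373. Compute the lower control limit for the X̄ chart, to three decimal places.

X̄̄ = (236 + 212 + 228 + 227 + 232 + 208 + 235 + 218 + 217 + 219) / 10 = 2232.0000 / 10 = 223.2000
R̄ = (109 + 91 + 125 + 60 + 92 + 142 + 106 + 100 + 145 + 99) / 10 = 1069.0000 / 10 = 106.9000
LCL = X̄̄ − A₂·R̄ = 223.2000 − 0.373 × 106.9000 = 183.3263

183.326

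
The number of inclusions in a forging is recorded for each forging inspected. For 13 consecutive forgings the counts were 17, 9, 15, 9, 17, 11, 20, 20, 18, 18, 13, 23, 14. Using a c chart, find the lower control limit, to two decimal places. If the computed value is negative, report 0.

3.81

c̄ = (17 + 9 + 15 + 9 + 17 + 11 + 20 + 20 + 18 + 18 + 13 + 23 + 14) / 13 = 204 / 13 = 15.6923
LCL = c̄ − 3√c̄ = 15.6923 − 3 × 3.9614 = 3.8083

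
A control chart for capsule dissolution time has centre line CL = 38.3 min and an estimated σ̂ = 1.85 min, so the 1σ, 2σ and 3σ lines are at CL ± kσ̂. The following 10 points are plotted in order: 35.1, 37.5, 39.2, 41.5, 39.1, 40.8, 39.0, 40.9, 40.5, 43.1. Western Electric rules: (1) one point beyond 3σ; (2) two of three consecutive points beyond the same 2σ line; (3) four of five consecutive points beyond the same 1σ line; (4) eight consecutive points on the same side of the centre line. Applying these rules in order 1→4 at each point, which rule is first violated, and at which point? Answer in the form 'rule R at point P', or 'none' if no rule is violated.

rule 3 at point 10

Zone of each point (C = within 1σ̂, B = 1σ̂–2σ̂, A = 2σ̂–3σ̂, * = beyond 3σ̂; sign = side of CL): 1:-B, 2:-C, 3:+C, 4:+B, 5:+C, 6:+B, 7:+C, 8:+B, 9:+B, 10:+A
Rule 3 (four of five consecutive points beyond the same 1σ limit) is satisfied at point 10.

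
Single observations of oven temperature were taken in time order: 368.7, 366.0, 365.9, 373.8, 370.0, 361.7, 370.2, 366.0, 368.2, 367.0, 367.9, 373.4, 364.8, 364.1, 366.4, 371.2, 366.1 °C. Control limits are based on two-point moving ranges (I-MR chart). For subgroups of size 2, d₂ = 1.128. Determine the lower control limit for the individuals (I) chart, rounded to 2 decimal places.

356.63

X̄ = (368.7 + 366.0 + 365.9 + 373.8 + 370.0 + 361.7 + 370.2 + 366.0 + 368.2 + 367.0 + 367.9 + 373.4 + 364.8 + 364.1 + 366.4 + 371.2 + 366.1) / 17 = 367.7294
Moving ranges: 2.7, 0.1, 7.9, 3.8, 8.3, 8.5, 4.2, 2.2, 1.2, 0.9, 5.5, 8.6, 0.7, 2.3, 4.8, 5.1; M̄R̄ = 66.8000 / 16 = 4.1750
LCL = X̄ − 3·M̄R̄/d₂ = 367.7294 − 3 × 4.1750 / 1.128 = 356.6257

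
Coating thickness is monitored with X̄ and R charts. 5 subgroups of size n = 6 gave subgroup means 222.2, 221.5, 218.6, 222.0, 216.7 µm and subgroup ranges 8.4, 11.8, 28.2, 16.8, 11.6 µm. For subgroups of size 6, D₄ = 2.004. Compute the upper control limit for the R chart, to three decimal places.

R̄ = (8.4 + 11.8 + 28.2 + 16.8 + 11.6) / 5 = 76.8000 / 5 = 15.3600
UCL_R = D₄·R̄ = 2.004 × 15.3600 = 30.7814

30.781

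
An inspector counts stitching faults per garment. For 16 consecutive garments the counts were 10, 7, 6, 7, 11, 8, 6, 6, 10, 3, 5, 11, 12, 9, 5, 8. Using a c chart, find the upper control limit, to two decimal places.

c̄ = (10 + 7 + 6 + 7 + 11 + 8 + 6 + 6 + 10 + 3 + 5 + 11 + 12 + 9 + 5 + 8) / 16 = 124 / 16 = 7.7500
UCL = c̄ + 3√c̄ = 7.7500 + 3 × √7.7500 = 7.7500 + 3 × 2.7839 = 16.1016

16.10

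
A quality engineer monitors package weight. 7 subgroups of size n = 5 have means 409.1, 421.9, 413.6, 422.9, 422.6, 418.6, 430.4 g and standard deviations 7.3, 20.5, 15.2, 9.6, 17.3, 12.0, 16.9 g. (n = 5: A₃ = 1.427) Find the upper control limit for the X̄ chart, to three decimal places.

440.013

X̄̄ = (409.1 + 421.9 + 413.6 + 422.9 + 422.6 + 418.6 + 430.4) / 7 = 419.8714
s̄ = (7.3 + 20.5 + 15.2 + 9.6 + 17.3 + 12.0 + 16.9) / 7 = 14.1143
UCL = X̄̄ + A₃·s̄ = 419.8714 + 1.427 × 14.1143 = 440.0125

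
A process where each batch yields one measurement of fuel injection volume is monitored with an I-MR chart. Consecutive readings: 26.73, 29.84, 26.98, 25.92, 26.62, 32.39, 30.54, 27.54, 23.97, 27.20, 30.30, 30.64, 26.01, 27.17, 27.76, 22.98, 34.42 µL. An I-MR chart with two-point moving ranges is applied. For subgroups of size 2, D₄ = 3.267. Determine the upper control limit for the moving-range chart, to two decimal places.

10.45

Moving ranges: 3.11, 2.86, 1.06, 0.70, 5.77, 1.85, 3.00, 3.57, 3.23, 3.10, 0.34, 4.63, 1.16, 0.59, 4.78, 11.44; M̄R̄ = 51.1900 / 16 = 3.1994
UCL_MR = D₄·M̄R̄ = 3.267 × 3.1994 = 10.4524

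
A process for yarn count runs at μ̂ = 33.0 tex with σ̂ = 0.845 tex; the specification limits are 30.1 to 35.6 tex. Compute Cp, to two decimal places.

Cp = (USL − LSL) / (6σ̂) = (35.6 − 30.1) / (6 × 0.845) = 5.5000 / 5.0700 = 1.0848

1.08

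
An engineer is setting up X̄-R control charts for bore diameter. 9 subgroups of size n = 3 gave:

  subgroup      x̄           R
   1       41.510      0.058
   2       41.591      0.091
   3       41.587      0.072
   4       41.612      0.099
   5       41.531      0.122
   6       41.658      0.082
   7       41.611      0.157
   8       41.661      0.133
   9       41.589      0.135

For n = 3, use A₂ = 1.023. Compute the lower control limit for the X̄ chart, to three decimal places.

X̄̄ = (41.510 + 41.591 + 41.587 + 41.612 + 41.531 + 41.658 + 41.611 + 41.661 + 41.589) / 9 = 374.3500 / 9 = 41.5944
R̄ = (0.058 + 0.091 + 0.072 + 0.099 + 0.122 + 0.082 + 0.157 + 0.133 + 0.135) / 9 = 0.9490 / 9 = 0.1054
LCL = X̄̄ − A₂·R̄ = 41.5944 − 1.023 × 0.1054 = 41.4866

41.487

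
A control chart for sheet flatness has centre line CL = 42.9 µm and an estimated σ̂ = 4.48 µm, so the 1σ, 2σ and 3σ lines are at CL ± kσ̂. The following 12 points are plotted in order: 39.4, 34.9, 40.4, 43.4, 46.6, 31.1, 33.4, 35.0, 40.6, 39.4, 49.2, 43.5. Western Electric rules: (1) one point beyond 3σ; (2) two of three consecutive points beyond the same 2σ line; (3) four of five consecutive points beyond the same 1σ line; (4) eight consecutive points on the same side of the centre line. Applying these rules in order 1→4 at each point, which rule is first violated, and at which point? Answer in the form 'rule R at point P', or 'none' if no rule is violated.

rule 2 at point 7

Zone of each point (C = within 1σ̂, B = 1σ̂–2σ̂, A = 2σ̂–3σ̂, * = beyond 3σ̂; sign = side of CL): 1:-C, 2:-B, 3:-C, 4:+C, 5:+C, 6:-A, 7:-A, 8:-B, 9:-C, 10:-C, 11:+B, 12:+C
Rule 2 (two of three consecutive points beyond the same 2σ limit) is satisfied at point 7.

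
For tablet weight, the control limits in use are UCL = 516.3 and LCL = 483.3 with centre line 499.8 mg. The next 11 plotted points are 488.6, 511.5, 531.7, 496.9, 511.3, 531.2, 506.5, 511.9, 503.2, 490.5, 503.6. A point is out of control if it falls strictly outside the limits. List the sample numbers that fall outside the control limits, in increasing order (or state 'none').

3, 6

Compare each point to [483.3, 516.3]: sample 3 = 531.7 > UCL; sample 6 = 531.2 > UCL.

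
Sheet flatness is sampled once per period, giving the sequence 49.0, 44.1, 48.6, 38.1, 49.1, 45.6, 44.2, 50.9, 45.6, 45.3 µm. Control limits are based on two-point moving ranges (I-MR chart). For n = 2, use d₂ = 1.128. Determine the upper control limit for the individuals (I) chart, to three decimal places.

60.264

X̄ = (49.0 + 44.1 + 48.6 + 38.1 + 49.1 + 45.6 + 44.2 + 50.9 + 45.6 + 45.3) / 10 = 46.0500
Moving ranges: 4.9, 4.5, 10.5, 11.0, 3.5, 1.4, 6.7, 5.3, 0.3; M̄R̄ = 48.1000 / 9 = 5.3444
UCL = X̄ + 3·M̄R̄/d₂ = 46.0500 + 3 × 5.3444 / 1.128 = 60.2639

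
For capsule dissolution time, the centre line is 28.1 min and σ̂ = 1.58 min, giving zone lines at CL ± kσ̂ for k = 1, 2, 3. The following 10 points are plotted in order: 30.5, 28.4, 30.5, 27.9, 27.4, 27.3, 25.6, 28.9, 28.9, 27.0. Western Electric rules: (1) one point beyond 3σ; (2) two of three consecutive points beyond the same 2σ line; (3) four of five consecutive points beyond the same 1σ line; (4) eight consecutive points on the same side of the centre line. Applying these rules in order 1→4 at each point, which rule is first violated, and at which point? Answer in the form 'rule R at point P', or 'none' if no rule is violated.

Zone of each point (C = within 1σ̂, B = 1σ̂–2σ̂, A = 2σ̂–3σ̂, * = beyond 3σ̂; sign = side of CL): 1:+B, 2:+C, 3:+B, 4:-C, 5:-C, 6:-C, 7:-B, 8:+C, 9:+C, 10:-C
No rule fires across all 10 points.

none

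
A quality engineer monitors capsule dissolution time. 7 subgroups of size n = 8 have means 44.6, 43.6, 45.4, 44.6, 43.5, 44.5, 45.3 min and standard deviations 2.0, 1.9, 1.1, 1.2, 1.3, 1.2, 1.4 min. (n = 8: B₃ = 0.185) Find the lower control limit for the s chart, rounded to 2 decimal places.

s̄ = (2.0 + 1.9 + 1.1 + 1.2 + 1.3 + 1.2 + 1.4) / 7 = 1.4429
LCL_s = B₃·s̄ = 0.185 × 1.4429 = 0.2669

0.27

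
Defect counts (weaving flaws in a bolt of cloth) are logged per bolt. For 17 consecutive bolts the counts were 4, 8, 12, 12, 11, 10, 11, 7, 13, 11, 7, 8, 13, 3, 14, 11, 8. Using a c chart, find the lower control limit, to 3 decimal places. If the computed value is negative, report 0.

0.299

c̄ = (4 + 8 + 12 + 12 + 11 + 10 + 11 + 7 + 13 + 11 + 7 + 8 + 13 + 3 + 14 + 11 + 8) / 17 = 163 / 17 = 9.5882
LCL = c̄ − 3√c̄ = 9.5882 − 3 × 3.0965 = 0.2988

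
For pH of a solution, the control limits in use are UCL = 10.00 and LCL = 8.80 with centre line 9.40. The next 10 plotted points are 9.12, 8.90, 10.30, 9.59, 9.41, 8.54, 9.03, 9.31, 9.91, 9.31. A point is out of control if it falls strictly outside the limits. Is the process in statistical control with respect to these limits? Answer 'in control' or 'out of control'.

Compare each point to [8.80, 10.00]: sample 3 = 10.30 > UCL; sample 6 = 8.54 < LCL.

out of control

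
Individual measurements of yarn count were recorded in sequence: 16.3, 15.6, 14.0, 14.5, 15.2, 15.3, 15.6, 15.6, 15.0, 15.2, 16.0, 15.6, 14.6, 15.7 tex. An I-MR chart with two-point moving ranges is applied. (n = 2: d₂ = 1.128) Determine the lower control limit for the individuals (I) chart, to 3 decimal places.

X̄ = (16.3 + 15.6 + 14.0 + 14.5 + 15.2 + 15.3 + 15.6 + 15.6 + 15.0 + 15.2 + 16.0 + 15.6 + 14.6 + 15.7) / 14 = 15.3000
Moving ranges: 0.7, 1.6, 0.5, 0.7, 0.1, 0.3, 0.0, 0.6, 0.2, 0.8, 0.4, 1.0, 1.1; M̄R̄ = 8.0000 / 13 = 0.6154
LCL = X̄ − 3·M̄R̄/d₂ = 15.3000 − 3 × 0.6154 / 1.128 = 13.6633

13.663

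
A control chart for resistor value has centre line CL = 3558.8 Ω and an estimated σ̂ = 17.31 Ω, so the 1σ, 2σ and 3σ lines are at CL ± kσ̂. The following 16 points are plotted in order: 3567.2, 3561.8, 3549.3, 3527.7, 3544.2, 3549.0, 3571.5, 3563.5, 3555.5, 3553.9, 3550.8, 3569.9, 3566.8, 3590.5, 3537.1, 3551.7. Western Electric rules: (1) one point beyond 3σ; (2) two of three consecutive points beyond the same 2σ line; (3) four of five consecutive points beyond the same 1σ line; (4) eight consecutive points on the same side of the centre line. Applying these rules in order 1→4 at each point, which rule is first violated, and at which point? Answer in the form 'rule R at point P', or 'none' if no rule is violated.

Zone of each point (C = within 1σ̂, B = 1σ̂–2σ̂, A = 2σ̂–3σ̂, * = beyond 3σ̂; sign = side of CL): 1:+C, 2:+C, 3:-C, 4:-B, 5:-C, 6:-C, 7:+C, 8:+C, 9:-C, 10:-C, 11:-C, 12:+C, 13:+C, 14:+B, 15:-B, 16:-C
No rule fires across all 16 points.

none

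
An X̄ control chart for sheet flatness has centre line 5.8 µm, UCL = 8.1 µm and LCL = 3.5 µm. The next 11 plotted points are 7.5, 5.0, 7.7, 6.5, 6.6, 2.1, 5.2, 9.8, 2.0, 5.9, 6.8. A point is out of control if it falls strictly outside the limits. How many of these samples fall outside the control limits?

3

Compare each point to [3.5, 8.1]: sample 6 = 2.1 < LCL; sample 8 = 9.8 > UCL; sample 9 = 2.0 < LCL.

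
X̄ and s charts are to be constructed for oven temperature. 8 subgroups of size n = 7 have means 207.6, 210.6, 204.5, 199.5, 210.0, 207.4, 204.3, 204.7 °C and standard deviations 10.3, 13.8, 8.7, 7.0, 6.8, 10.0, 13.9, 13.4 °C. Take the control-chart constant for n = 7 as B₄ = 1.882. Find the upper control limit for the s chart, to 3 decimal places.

s̄ = (10.3 + 13.8 + 8.7 + 7.0 + 6.8 + 10.0 + 13.9 + 13.4) / 8 = 10.4875
UCL_s = B₄·s̄ = 1.882 × 10.4875 = 19.7375

19.737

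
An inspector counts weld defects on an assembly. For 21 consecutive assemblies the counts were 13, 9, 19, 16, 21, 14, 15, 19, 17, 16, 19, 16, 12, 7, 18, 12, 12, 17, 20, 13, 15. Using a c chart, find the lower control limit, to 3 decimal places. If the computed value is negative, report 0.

3.527

c̄ = (13 + 9 + 19 + 16 + 21 + 14 + 15 + 19 + 17 + 16 + 19 + 16 + 12 + 7 + 18 + 12 + 12 + 17 + 20 + 13 + 15) / 21 = 320 / 21 = 15.2381
LCL = c̄ − 3√c̄ = 15.2381 − 3 × 3.9036 = 3.5273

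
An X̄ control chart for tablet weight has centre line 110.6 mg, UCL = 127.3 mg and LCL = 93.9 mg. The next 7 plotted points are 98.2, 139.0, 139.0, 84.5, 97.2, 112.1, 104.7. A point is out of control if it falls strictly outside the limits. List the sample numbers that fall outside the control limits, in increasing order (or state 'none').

Compare each point to [93.9, 127.3]: sample 2 = 139.0 > UCL; sample 3 = 139.0 > UCL; sample 4 = 84.5 < LCL.

2, 3, 4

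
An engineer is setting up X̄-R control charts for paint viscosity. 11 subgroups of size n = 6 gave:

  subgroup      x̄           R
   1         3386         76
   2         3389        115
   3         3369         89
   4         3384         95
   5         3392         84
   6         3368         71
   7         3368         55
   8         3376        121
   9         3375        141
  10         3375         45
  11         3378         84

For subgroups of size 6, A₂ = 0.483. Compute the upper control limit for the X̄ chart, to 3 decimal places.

X̄̄ = (3386 + 3389 + 3369 + 3384 + 3392 + 3368 + 3368 + 3376 + 3375 + 3375 + 3378) / 11 = 37160.0000 / 11 = 3378.1818
R̄ = (76 + 115 + 89 + 95 + 84 + 71 + 55 + 121 + 141 + 45 + 84) / 11 = 976.0000 / 11 = 88.7273
UCL = X̄̄ + A₂·R̄ = 3378.1818 + 0.483 × 88.7273 = 3421.0371

3421.037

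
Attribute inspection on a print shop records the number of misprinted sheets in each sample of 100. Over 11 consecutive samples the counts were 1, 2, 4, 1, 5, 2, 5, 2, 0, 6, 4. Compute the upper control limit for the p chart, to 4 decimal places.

0.0795

p̄ = Σdᵢ / (k·n) = 32 / (11 × 100) = 0.02909
UCL = p̄ + 3·√(p̄(1−p̄)/n) = 0.02909 + 3 × √(0.02909×0.97091/100) = 0.02909 + 3 × 0.01681 = 0.07951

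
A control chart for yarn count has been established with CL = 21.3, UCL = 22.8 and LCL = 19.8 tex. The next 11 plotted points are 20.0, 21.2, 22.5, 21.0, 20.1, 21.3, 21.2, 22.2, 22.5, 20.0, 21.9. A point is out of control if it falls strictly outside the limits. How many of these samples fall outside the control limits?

0

All 11 points lie within [19.8, 22.8].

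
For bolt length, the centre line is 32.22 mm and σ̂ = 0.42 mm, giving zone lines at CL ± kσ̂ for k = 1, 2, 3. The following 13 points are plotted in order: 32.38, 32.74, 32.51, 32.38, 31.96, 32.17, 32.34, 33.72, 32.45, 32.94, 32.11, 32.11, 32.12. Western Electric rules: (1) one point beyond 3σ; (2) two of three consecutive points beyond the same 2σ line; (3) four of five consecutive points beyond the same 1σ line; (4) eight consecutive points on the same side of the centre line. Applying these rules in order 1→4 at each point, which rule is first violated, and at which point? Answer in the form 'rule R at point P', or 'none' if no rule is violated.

Zone of each point (C = within 1σ̂, B = 1σ̂–2σ̂, A = 2σ̂–3σ̂, * = beyond 3σ̂; sign = side of CL): 1:+C, 2:+B, 3:+C, 4:+C, 5:-C, 6:-C, 7:+C, 8:+*, 9:+C, 10:+B, 11:-C, 12:-C, 13:-C
Rule 1 (one point beyond the 3σ limits) is satisfied at point 8.

rule 1 at point 8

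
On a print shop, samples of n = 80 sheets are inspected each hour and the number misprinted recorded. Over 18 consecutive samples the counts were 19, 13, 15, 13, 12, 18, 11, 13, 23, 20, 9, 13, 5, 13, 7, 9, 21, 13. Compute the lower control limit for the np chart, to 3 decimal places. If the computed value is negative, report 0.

p̄ = Σdᵢ / (k·n) = 247 / (18 × 80) = 0.17153
LCL = np̄ − 3·√(np̄(1−p̄)) = 13.7222 − 3 × 3.3717 = 3.6071

3.607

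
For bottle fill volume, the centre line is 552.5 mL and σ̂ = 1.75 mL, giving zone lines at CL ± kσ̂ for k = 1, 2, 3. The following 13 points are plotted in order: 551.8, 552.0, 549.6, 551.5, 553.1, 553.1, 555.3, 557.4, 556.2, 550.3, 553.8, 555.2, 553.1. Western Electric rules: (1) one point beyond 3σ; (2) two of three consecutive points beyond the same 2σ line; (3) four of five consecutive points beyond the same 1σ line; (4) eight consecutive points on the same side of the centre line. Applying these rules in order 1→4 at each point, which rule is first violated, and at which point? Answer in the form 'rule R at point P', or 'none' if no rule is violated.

Zone of each point (C = within 1σ̂, B = 1σ̂–2σ̂, A = 2σ̂–3σ̂, * = beyond 3σ̂; sign = side of CL): 1:-C, 2:-C, 3:-B, 4:-C, 5:+C, 6:+C, 7:+B, 8:+A, 9:+A, 10:-B, 11:+C, 12:+B, 13:+C
Rule 2 (two of three consecutive points beyond the same 2σ limit) is satisfied at point 9.

rule 2 at point 9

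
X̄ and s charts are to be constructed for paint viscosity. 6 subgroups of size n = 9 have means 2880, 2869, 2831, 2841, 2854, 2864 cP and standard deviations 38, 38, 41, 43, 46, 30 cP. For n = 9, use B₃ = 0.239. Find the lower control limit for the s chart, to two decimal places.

9.40

s̄ = (38 + 38 + 41 + 43 + 46 + 30) / 6 = 39.3333
LCL_s = B₃·s̄ = 0.239 × 39.3333 = 9.4007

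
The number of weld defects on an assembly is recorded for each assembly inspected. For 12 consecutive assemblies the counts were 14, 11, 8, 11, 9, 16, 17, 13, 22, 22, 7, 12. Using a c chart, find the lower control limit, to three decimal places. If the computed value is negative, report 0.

c̄ = (14 + 11 + 8 + 11 + 9 + 16 + 17 + 13 + 22 + 22 + 7 + 12) / 12 = 162 / 12 = 13.5000
LCL = c̄ − 3√c̄ = 13.5000 − 3 × 3.6742 = 2.4773

2.477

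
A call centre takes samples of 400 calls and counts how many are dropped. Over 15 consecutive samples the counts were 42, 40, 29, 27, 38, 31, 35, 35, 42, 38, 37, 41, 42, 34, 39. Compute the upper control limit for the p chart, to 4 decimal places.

p̄ = Σdᵢ / (k·n) = 550 / (15 × 400) = 0.09167
UCL = p̄ + 3·√(p̄(1−p̄)/n) = 0.09167 + 3 × √(0.09167×0.90833/400) = 0.09167 + 3 × 0.01443 = 0.13495

0.1349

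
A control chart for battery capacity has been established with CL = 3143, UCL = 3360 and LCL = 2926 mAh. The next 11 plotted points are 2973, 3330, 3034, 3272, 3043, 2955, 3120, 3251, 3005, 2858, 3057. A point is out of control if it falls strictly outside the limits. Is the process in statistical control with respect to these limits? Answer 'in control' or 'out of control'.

Compare each point to [2926, 3360]: sample 10 = 2858 < LCL.

out of control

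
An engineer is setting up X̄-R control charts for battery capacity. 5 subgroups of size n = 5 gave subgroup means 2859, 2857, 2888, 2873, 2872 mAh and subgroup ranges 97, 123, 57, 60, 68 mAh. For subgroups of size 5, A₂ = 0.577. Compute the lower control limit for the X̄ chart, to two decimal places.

2823.06

X̄̄ = (2859 + 2857 + 2888 + 2873 + 2872) / 5 = 14349.0000 / 5 = 2869.8000
R̄ = (97 + 123 + 57 + 60 + 68) / 5 = 405.0000 / 5 = 81.0000
LCL = X̄̄ − A₂·R̄ = 2869.8000 − 0.577 × 81.0000 = 2823.0630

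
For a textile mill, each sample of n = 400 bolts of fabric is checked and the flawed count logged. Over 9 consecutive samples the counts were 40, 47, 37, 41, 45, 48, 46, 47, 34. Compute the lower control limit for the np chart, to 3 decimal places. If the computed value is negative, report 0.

24.235

p̄ = Σdᵢ / (k·n) = 385 / (9 × 400) = 0.10694
LCL = np̄ − 3·√(np̄(1−p̄)) = 42.7778 − 3 × 6.1809 = 24.2352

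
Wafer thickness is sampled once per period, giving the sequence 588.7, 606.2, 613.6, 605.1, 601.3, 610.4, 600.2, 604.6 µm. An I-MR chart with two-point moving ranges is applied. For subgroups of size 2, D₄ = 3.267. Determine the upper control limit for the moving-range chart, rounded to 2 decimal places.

28.42

Moving ranges: 17.5, 7.4, 8.5, 3.8, 9.1, 10.2, 4.4; M̄R̄ = 60.9000 / 7 = 8.7000
UCL_MR = D₄·M̄R̄ = 3.267 × 8.7000 = 28.4229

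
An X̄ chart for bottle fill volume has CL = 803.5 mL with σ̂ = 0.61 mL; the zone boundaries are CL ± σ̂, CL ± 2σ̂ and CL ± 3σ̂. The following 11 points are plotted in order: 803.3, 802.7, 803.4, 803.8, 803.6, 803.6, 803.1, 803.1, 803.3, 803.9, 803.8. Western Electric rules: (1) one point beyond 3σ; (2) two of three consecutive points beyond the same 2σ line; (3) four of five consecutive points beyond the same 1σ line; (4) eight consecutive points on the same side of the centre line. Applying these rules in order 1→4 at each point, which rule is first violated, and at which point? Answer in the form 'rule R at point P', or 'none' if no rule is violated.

none

Zone of each point (C = within 1σ̂, B = 1σ̂–2σ̂, A = 2σ̂–3σ̂, * = beyond 3σ̂; sign = side of CL): 1:-C, 2:-B, 3:-C, 4:+C, 5:+C, 6:+C, 7:-C, 8:-C, 9:-C, 10:+C, 11:+C
No rule fires across all 11 points.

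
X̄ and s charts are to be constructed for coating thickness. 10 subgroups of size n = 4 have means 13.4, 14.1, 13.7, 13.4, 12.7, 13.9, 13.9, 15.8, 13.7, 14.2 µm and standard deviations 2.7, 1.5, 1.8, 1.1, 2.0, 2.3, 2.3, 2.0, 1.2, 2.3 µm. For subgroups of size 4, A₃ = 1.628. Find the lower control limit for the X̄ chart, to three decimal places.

X̄̄ = (13.4 + 14.1 + 13.7 + 13.4 + 12.7 + 13.9 + 13.9 + 15.8 + 13.7 + 14.2) / 10 = 13.8800
s̄ = (2.7 + 1.5 + 1.8 + 1.1 + 2.0 + 2.3 + 2.3 + 2.0 + 1.2 + 2.3) / 10 = 1.9200
LCL = X̄̄ − A₃·s̄ = 13.8800 − 1.628 × 1.9200 = 10.7542

10.754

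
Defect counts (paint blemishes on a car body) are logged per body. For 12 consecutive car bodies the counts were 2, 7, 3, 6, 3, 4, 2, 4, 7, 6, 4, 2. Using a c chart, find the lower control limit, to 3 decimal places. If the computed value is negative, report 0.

0.000

c̄ = (2 + 7 + 3 + 6 + 3 + 4 + 2 + 4 + 7 + 6 + 4 + 2) / 12 = 50 / 12 = 4.1667
LCL = c̄ − 3√c̄ = 4.1667 − 3 × 2.0412 = -1.9571 → 0 (cannot be negative)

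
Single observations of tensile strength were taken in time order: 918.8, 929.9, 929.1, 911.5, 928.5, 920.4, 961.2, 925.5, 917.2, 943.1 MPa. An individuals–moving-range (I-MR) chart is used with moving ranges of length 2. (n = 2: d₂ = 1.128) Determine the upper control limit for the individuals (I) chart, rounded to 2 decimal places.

X̄ = (918.8 + 929.9 + 929.1 + 911.5 + 928.5 + 920.4 + 961.2 + 925.5 + 917.2 + 943.1) / 10 = 928.5200
Moving ranges: 11.1, 0.8, 17.6, 17.0, 8.1, 40.8, 35.7, 8.3, 25.9; M̄R̄ = 165.3000 / 9 = 18.3667
UCL = X̄ + 3·M̄R̄/d₂ = 928.5200 + 3 × 18.3667 / 1.128 = 977.3675

977.37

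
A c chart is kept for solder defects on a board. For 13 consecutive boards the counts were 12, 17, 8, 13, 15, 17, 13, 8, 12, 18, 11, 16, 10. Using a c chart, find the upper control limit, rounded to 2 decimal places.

c̄ = (12 + 17 + 8 + 13 + 15 + 17 + 13 + 8 + 12 + 18 + 11 + 16 + 10) / 13 = 170 / 13 = 13.0769
UCL = c̄ + 3√c̄ = 13.0769 + 3 × √13.0769 = 13.0769 + 3 × 3.6162 = 23.9255

23.93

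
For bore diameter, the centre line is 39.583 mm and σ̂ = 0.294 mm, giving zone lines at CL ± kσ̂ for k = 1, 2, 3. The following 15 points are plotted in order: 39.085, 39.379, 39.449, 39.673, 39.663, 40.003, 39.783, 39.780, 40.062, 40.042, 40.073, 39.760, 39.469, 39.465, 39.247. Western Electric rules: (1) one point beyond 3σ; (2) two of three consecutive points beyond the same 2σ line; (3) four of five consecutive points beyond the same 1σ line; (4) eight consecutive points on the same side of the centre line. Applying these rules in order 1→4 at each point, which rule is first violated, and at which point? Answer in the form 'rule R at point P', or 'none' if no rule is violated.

Zone of each point (C = within 1σ̂, B = 1σ̂–2σ̂, A = 2σ̂–3σ̂, * = beyond 3σ̂; sign = side of CL): 1:-B, 2:-C, 3:-C, 4:+C, 5:+C, 6:+B, 7:+C, 8:+C, 9:+B, 10:+B, 11:+B, 12:+C, 13:-C, 14:-C, 15:-B
Rule 4 (eight consecutive points on the same side of the centre line) is satisfied at point 11.

rule 4 at point 11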